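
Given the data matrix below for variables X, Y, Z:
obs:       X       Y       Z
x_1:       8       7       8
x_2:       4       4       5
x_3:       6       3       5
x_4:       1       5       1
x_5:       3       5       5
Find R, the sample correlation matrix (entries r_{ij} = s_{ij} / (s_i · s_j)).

Step 1 — column means:
  mean(X) = (8 + 4 + 6 + 1 + 3) / 5 = 22/5 = 4.4
  mean(Y) = (7 + 4 + 3 + 5 + 5) / 5 = 24/5 = 4.8
  mean(Z) = (8 + 5 + 5 + 1 + 5) / 5 = 24/5 = 4.8

Step 2 — sample variances and covariances s[i,j] = (1/(n-1)) · Σ_k (x_{k,i} - mean_i) · (x_{k,j} - mean_j), with n-1 = 4:
  s[X,X] = ((3.6)·(3.6) + (-0.4)·(-0.4) + (1.6)·(1.6) + (-3.4)·(-3.4) + (-1.4)·(-1.4)) / 4 = 29.2/4 = 7.3
  s[X,Y] = ((3.6)·(2.2) + (-0.4)·(-0.8) + (1.6)·(-1.8) + (-3.4)·(0.2) + (-1.4)·(0.2)) / 4 = 4.4/4 = 1.1
  s[X,Z] = ((3.6)·(3.2) + (-0.4)·(0.2) + (1.6)·(0.2) + (-3.4)·(-3.8) + (-1.4)·(0.2)) / 4 = 24.4/4 = 6.1
  s[Y,Y] = ((2.2)·(2.2) + (-0.8)·(-0.8) + (-1.8)·(-1.8) + (0.2)·(0.2) + (0.2)·(0.2)) / 4 = 8.8/4 = 2.2
  s[Y,Z] = ((2.2)·(3.2) + (-0.8)·(0.2) + (-1.8)·(0.2) + (0.2)·(-3.8) + (0.2)·(0.2)) / 4 = 5.8/4 = 1.45
  s[Z,Z] = ((3.2)·(3.2) + (0.2)·(0.2) + (0.2)·(0.2) + (-3.8)·(-3.8) + (0.2)·(0.2)) / 4 = 24.8/4 = 6.2
  Sample standard deviations s_i = √(s[i,i]):
  s(X) = √(7.3) = 2.7019
  s(Y) = √(2.2) = 1.4832
  s(Z) = √(6.2) = 2.49

Step 3 — r_{ij} = s_{ij} / (s_i · s_j):
  r[X,X] = 1 (diagonal).
  r[X,Y] = 1.1 / (2.7019 · 1.4832) = 1.1 / 4.0075 = 0.2745
  r[X,Z] = 6.1 / (2.7019 · 2.49) = 6.1 / 6.7276 = 0.9067
  r[Y,Y] = 1 (diagonal).
  r[Y,Z] = 1.45 / (1.4832 · 2.49) = 1.45 / 3.6932 = 0.3926
  r[Z,Z] = 1 (diagonal).

R is symmetric with unit diagonal. Assembling:

R = [[1, 0.2745, 0.9067],
 [0.2745, 1, 0.3926],
 [0.9067, 0.3926, 1]]


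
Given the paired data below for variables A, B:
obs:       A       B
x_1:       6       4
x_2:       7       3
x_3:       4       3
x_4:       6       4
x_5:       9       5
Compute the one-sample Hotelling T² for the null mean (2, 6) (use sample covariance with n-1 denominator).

Step 1 — sample mean vector:
  mean(A) = (6 + 7 + 4 + 6 + 9) / 5 = 32/5 = 6.4
  mean(B) = (4 + 3 + 3 + 4 + 5) / 5 = 19/5 = 3.8
  x̄ = (6.4, 3.8),  deviation x̄ - mu_0 = (6.4, 3.8) - (2, 6) = (4.4, -2.2).

Step 2 — sample covariance matrix, S[i,j] = (1/(n-1)) · Σ_k (x_{k,i} - mean_i) · (x_{k,j} - mean_j), divisor n-1 = 4:
  S[A,A] = ((-0.4)·(-0.4) + (0.6)·(0.6) + (-2.4)·(-2.4) + (-0.4)·(-0.4) + (2.6)·(2.6)) / 4 = 13.2/4 = 3.3
  S[A,B] = ((-0.4)·(0.2) + (0.6)·(-0.8) + (-2.4)·(-0.8) + (-0.4)·(0.2) + (2.6)·(1.2)) / 4 = 4.4/4 = 1.1
  S[B,B] = ((0.2)·(0.2) + (-0.8)·(-0.8) + (-0.8)·(-0.8) + (0.2)·(0.2) + (1.2)·(1.2)) / 4 = 2.8/4 = 0.7
  S = [[3.3, 1.1],
 [1.1, 0.7]].

Step 3 — invert S. det(S) = 3.3·0.7 - (1.1)² = 1.1.
  S^{-1} = (1/det) · [[d, -b], [-b, a]] = [[0.6364, -1],
 [-1, 3]].

Step 4 — quadratic form (x̄ - mu_0)^T · S^{-1} · (x̄ - mu_0):
  S^{-1} · (x̄ - mu_0) = (5, -11),
  (x̄ - mu_0)^T · [...] = (4.4)·(5) + (-2.2)·(-11) = 46.2.

Step 5 — scale by n: T² = 5 · 46.2 = 231.

T² ≈ 231


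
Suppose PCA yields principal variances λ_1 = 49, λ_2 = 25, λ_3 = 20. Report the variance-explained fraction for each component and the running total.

Step 1 — total variance = trace(Sigma) = Σ λ_i = 49 + 25 + 20 = 94.

Step 2 — fraction explained by component i = λ_i / Σ λ:
  PC1: 49/94 = 0.5213
  PC2: 25/94 = 0.266
  PC3: 20/94 = 0.2128

Step 3 — cumulative fraction after k components = (λ_1 + ... + λ_k) / Σ λ:
  k = 1: 49/94 = 0.5213
  k = 2: (49 + 25)/94 = 74/94 = 0.7872
  k = 3: (49 + 25 + 20)/94 = 94/94 = 1

Summary (fraction, with percent):

explained: PC1 0.5213 (52.13%), PC2 0.266 (26.6%), PC3 0.2128 (21.28%);  cumulative: 0.5213, 0.7872, 1


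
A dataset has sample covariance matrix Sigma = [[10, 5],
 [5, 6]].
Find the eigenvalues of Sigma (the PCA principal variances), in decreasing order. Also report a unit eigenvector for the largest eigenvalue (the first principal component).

Step 1 — characteristic polynomial of 2×2 Sigma:
  det(Sigma - λI) = λ² - trace · λ + det = 0.
  trace = 10 + 6 = 16, det = 10·6 - (5)² = 35.
Step 2 — discriminant:
  Δ = trace² - 4·det = 256 - 140 = 116.
Step 3 — eigenvalues:
  λ = (trace ± √Δ)/2 = (16 ± 10.7703)/2,
  λ_1 = 13.3852,  λ_2 = 2.6148.

Step 4 — unit eigenvector for λ_1: solve (Sigma - λ_1 I)v = 0. First row:
  (10 - 13.3852)·v_x + (5)·v_y = 0, i.e. (-3.3852)·v_x + (5)·v_y = 0,
  so v ∝ (b, λ_1 - a) = (5, 3.3852) = u.
  ||u|| = √((5)² + (3.3852)²) = √(36.4593) ≈ 6.0382,
  v_1 = u/||u|| ≈ (0.8281, 0.5606) (||v_1|| = 1).

λ_1 = 13.3852,  λ_2 = 2.6148;  v_1 ≈ (0.8281, 0.5606)


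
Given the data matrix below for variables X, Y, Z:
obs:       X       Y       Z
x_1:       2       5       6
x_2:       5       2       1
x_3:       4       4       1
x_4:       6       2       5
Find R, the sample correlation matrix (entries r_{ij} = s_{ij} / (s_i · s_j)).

Step 1 — column means:
  mean(X) = (2 + 5 + 4 + 6) / 4 = 17/4 = 4.25
  mean(Y) = (5 + 2 + 4 + 2) / 4 = 13/4 = 3.25
  mean(Z) = (6 + 1 + 1 + 5) / 4 = 13/4 = 3.25

Step 2 — sample variances and covariances s[i,j] = (1/(n-1)) · Σ_k (x_{k,i} - mean_i) · (x_{k,j} - mean_j), with n-1 = 3:
  s[X,X] = ((-2.25)·(-2.25) + (0.75)·(0.75) + (-0.25)·(-0.25) + (1.75)·(1.75)) / 3 = 8.75/3 = 2.9167
  s[X,Y] = ((-2.25)·(1.75) + (0.75)·(-1.25) + (-0.25)·(0.75) + (1.75)·(-1.25)) / 3 = -7.25/3 = -2.4167
  s[X,Z] = ((-2.25)·(2.75) + (0.75)·(-2.25) + (-0.25)·(-2.25) + (1.75)·(1.75)) / 3 = -4.25/3 = -1.4167
  s[Y,Y] = ((1.75)·(1.75) + (-1.25)·(-1.25) + (0.75)·(0.75) + (-1.25)·(-1.25)) / 3 = 6.75/3 = 2.25
  s[Y,Z] = ((1.75)·(2.75) + (-1.25)·(-2.25) + (0.75)·(-2.25) + (-1.25)·(1.75)) / 3 = 3.75/3 = 1.25
  s[Z,Z] = ((2.75)·(2.75) + (-2.25)·(-2.25) + (-2.25)·(-2.25) + (1.75)·(1.75)) / 3 = 20.75/3 = 6.9167
  Sample standard deviations s_i = √(s[i,i]):
  s(X) = √(2.9167) = 1.7078
  s(Y) = √(2.25) = 1.5
  s(Z) = √(6.9167) = 2.63

Step 3 — r_{ij} = s_{ij} / (s_i · s_j):
  r[X,X] = 1 (diagonal).
  r[X,Y] = -2.4167 / (1.7078 · 1.5) = -2.4167 / 2.5617 = -0.9434
  r[X,Z] = -1.4167 / (1.7078 · 2.63) = -1.4167 / 4.4915 = -0.3154
  r[Y,Y] = 1 (diagonal).
  r[Y,Z] = 1.25 / (1.5 · 2.63) = 1.25 / 3.9449 = 0.3169
  r[Z,Z] = 1 (diagonal).

R is symmetric with unit diagonal. Assembling:

R = [[1, -0.9434, -0.3154],
 [-0.9434, 1, 0.3169],
 [-0.3154, 0.3169, 1]]


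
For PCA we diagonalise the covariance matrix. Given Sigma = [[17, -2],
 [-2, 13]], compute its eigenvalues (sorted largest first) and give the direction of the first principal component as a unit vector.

Step 1 — characteristic polynomial of 2×2 Sigma:
  det(Sigma - λI) = λ² - trace · λ + det = 0.
  trace = 17 + 13 = 30, det = 17·13 - (-2)² = 217.
Step 2 — discriminant:
  Δ = trace² - 4·det = 900 - 868 = 32.
Step 3 — eigenvalues:
  λ = (trace ± √Δ)/2 = (30 ± 5.6569)/2,
  λ_1 = 17.8284,  λ_2 = 12.1716.

Step 4 — unit eigenvector for λ_1: solve (Sigma - λ_1 I)v = 0. First row:
  (17 - 17.8284)·v_x + (-2)·v_y = 0, i.e. (-0.8284)·v_x + (-2)·v_y = 0,
  so v ∝ (b, λ_1 - a) = (-2, 0.8284); multiply by -1 so the first entry is positive: u = (2, -0.8284).
  ||u|| = √((2)² + (-0.8284)²) = √(4.6863) ≈ 2.1648,
  v_1 = u/||u|| ≈ (0.9239, -0.3827) (||v_1|| = 1).

λ_1 = 17.8284,  λ_2 = 12.1716;  v_1 ≈ (0.9239, -0.3827)


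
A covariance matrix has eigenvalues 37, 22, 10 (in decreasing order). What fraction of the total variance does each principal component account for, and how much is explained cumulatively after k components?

Step 1 — total variance = trace(Sigma) = Σ λ_i = 37 + 22 + 10 = 69.

Step 2 — fraction explained by component i = λ_i / Σ λ:
  PC1: 37/69 = 0.5362
  PC2: 22/69 = 0.3188
  PC3: 10/69 = 0.1449

Step 3 — cumulative fraction after k components = (λ_1 + ... + λ_k) / Σ λ:
  k = 1: 37/69 = 0.5362
  k = 2: (37 + 22)/69 = 59/69 = 0.8551
  k = 3: (37 + 22 + 10)/69 = 69/69 = 1

Summary (fraction, with percent):

explained: PC1 0.5362 (53.62%), PC2 0.3188 (31.88%), PC3 0.1449 (14.49%);  cumulative: 0.5362, 0.8551, 1


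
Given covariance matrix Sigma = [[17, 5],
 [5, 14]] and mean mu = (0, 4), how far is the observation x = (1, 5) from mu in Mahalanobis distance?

Step 1 — centre the observation: (x - mu) = (1, 1).

Step 2 — invert Sigma. det(Sigma) = 17·14 - (5)² = 213.
  Sigma^{-1} = (1/det) · [[d, -b], [-b, a]] = [[0.0657, -0.0235],
 [-0.0235, 0.0798]].

Step 3 — form the quadratic (x - mu)^T · Sigma^{-1} · (x - mu):
  Sigma^{-1} · (x - mu) = (0.0423, 0.0563).
  (x - mu)^T · [Sigma^{-1} · (x - mu)] = (1)·(0.0423) + (1)·(0.0563) = 0.0986.

Step 4 — take square root: d = √(0.0986) ≈ 0.314.

d(x, mu) = √(0.0986) ≈ 0.314


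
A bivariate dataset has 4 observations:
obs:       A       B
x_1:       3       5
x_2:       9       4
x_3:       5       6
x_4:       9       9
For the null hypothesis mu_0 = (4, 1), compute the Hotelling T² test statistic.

Step 1 — sample mean vector:
  mean(A) = (3 + 9 + 5 + 9) / 4 = 26/4 = 6.5
  mean(B) = (5 + 4 + 6 + 9) / 4 = 24/4 = 6
  x̄ = (6.5, 6),  deviation x̄ - mu_0 = (6.5, 6) - (4, 1) = (2.5, 5).

Step 2 — sample covariance matrix, S[i,j] = (1/(n-1)) · Σ_k (x_{k,i} - mean_i) · (x_{k,j} - mean_j), divisor n-1 = 3:
  S[A,A] = ((-3.5)·(-3.5) + (2.5)·(2.5) + (-1.5)·(-1.5) + (2.5)·(2.5)) / 3 = 27/3 = 9
  S[A,B] = ((-3.5)·(-1) + (2.5)·(-2) + (-1.5)·(0) + (2.5)·(3)) / 3 = 6/3 = 2
  S[B,B] = ((-1)·(-1) + (-2)·(-2) + (0)·(0) + (3)·(3)) / 3 = 14/3 = 4.6667
  S = [[9, 2],
 [2, 4.6667]].

Step 3 — invert S. det(S) = 9·4.6667 - (2)² = 38.
  S^{-1} = (1/det) · [[d, -b], [-b, a]] = [[0.1228, -0.0526],
 [-0.0526, 0.2368]].

Step 4 — quadratic form (x̄ - mu_0)^T · S^{-1} · (x̄ - mu_0):
  S^{-1} · (x̄ - mu_0) = (0.0439, 1.0526),
  (x̄ - mu_0)^T · [...] = (2.5)·(0.0439) + (5)·(1.0526) = 5.3728.

Step 5 — scale by n: T² = 4 · 5.3728 = 21.4912.

T² ≈ 21.4912


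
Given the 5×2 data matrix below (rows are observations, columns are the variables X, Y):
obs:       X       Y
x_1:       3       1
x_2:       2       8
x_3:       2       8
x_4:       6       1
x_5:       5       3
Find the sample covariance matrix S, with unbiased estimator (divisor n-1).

Step 1 — column means:
  mean(X) = (3 + 2 + 2 + 6 + 5) / 5 = 18/5 = 3.6
  mean(Y) = (1 + 8 + 8 + 1 + 3) / 5 = 21/5 = 4.2

Step 2 — sample covariance S[i,j] = (1/(n-1)) · Σ_k (x_{k,i} - mean_i) · (x_{k,j} - mean_j), with n-1 = 4.
  S[X,X] = ((-0.6)·(-0.6) + (-1.6)·(-1.6) + (-1.6)·(-1.6) + (2.4)·(2.4) + (1.4)·(1.4)) / 4 = 13.2/4 = 3.3
  S[X,Y] = ((-0.6)·(-3.2) + (-1.6)·(3.8) + (-1.6)·(3.8) + (2.4)·(-3.2) + (1.4)·(-1.2)) / 4 = -19.6/4 = -4.9
  S[Y,Y] = ((-3.2)·(-3.2) + (3.8)·(3.8) + (3.8)·(3.8) + (-3.2)·(-3.2) + (-1.2)·(-1.2)) / 4 = 50.8/4 = 12.7

S is symmetric (S[j,i] = S[i,j]). Assembling:

S = [[3.3, -4.9],
 [-4.9, 12.7]]


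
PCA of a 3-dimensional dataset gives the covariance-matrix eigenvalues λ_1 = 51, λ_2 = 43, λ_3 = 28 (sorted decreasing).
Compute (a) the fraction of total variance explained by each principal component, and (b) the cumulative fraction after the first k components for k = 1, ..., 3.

Step 1 — total variance = trace(Sigma) = Σ λ_i = 51 + 43 + 28 = 122.

Step 2 — fraction explained by component i = λ_i / Σ λ:
  PC1: 51/122 = 0.418
  PC2: 43/122 = 0.3525
  PC3: 28/122 = 0.2295

Step 3 — cumulative fraction after k components = (λ_1 + ... + λ_k) / Σ λ:
  k = 1: 51/122 = 0.418
  k = 2: (51 + 43)/122 = 94/122 = 0.7705
  k = 3: (51 + 43 + 28)/122 = 122/122 = 1

Summary (fraction, with percent):

explained: PC1 0.418 (41.8%), PC2 0.3525 (35.25%), PC3 0.2295 (22.95%);  cumulative: 0.418, 0.7705, 1


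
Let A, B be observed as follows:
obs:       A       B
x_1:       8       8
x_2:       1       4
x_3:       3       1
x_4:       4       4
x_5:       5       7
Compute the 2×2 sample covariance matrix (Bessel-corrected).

Step 1 — column means:
  mean(A) = (8 + 1 + 3 + 4 + 5) / 5 = 21/5 = 4.2
  mean(B) = (8 + 4 + 1 + 4 + 7) / 5 = 24/5 = 4.8

Step 2 — sample covariance S[i,j] = (1/(n-1)) · Σ_k (x_{k,i} - mean_i) · (x_{k,j} - mean_j), with n-1 = 4.
  S[A,A] = ((3.8)·(3.8) + (-3.2)·(-3.2) + (-1.2)·(-1.2) + (-0.2)·(-0.2) + (0.8)·(0.8)) / 4 = 26.8/4 = 6.7
  S[A,B] = ((3.8)·(3.2) + (-3.2)·(-0.8) + (-1.2)·(-3.8) + (-0.2)·(-0.8) + (0.8)·(2.2)) / 4 = 21.2/4 = 5.3
  S[B,B] = ((3.2)·(3.2) + (-0.8)·(-0.8) + (-3.8)·(-3.8) + (-0.8)·(-0.8) + (2.2)·(2.2)) / 4 = 30.8/4 = 7.7

S is symmetric (S[j,i] = S[i,j]). Assembling:

S = [[6.7, 5.3],
 [5.3, 7.7]]


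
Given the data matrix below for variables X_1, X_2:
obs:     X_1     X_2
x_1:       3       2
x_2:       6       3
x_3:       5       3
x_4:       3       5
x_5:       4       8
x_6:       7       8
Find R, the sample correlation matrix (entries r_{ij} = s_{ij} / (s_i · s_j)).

Step 1 — column means:
  mean(X_1) = (3 + 6 + 5 + 3 + 4 + 7) / 6 = 28/6 = 4.6667
  mean(X_2) = (2 + 3 + 3 + 5 + 8 + 8) / 6 = 29/6 = 4.8333

Step 2 — sample variances and covariances s[i,j] = (1/(n-1)) · Σ_k (x_{k,i} - mean_i) · (x_{k,j} - mean_j), with n-1 = 5:
  s[X_1,X_1] = ((-1.6667)·(-1.6667) + (1.3333)·(1.3333) + (0.3333)·(0.3333) + (-1.6667)·(-1.6667) + (-0.6667)·(-0.6667) + (2.3333)·(2.3333)) / 5 = 13.3333/5 = 2.6667
  s[X_1,X_2] = ((-1.6667)·(-2.8333) + (1.3333)·(-1.8333) + (0.3333)·(-1.8333) + (-1.6667)·(0.1667) + (-0.6667)·(3.1667) + (2.3333)·(3.1667)) / 5 = 6.6667/5 = 1.3333
  s[X_2,X_2] = ((-2.8333)·(-2.8333) + (-1.8333)·(-1.8333) + (-1.8333)·(-1.8333) + (0.1667)·(0.1667) + (3.1667)·(3.1667) + (3.1667)·(3.1667)) / 5 = 34.8333/5 = 6.9667
  Sample standard deviations s_i = √(s[i,i]):
  s(X_1) = √(2.6667) = 1.633
  s(X_2) = √(6.9667) = 2.6394

Step 3 — r_{ij} = s_{ij} / (s_i · s_j):
  r[X_1,X_1] = 1 (diagonal).
  r[X_1,X_2] = 1.3333 / (1.633 · 2.6394) = 1.3333 / 4.3102 = 0.3093
  r[X_2,X_2] = 1 (diagonal).

R is symmetric with unit diagonal. Assembling:

R = [[1, 0.3093],
 [0.3093, 1]]


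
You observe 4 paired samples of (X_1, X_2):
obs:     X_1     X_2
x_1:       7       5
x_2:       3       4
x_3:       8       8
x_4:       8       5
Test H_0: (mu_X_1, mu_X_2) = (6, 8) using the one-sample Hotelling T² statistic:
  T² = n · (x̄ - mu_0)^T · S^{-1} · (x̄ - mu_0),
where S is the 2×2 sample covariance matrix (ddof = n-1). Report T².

Step 1 — sample mean vector:
  mean(X_1) = (7 + 3 + 8 + 8) / 4 = 26/4 = 6.5
  mean(X_2) = (5 + 4 + 8 + 5) / 4 = 22/4 = 5.5
  x̄ = (6.5, 5.5),  deviation x̄ - mu_0 = (6.5, 5.5) - (6, 8) = (0.5, -2.5).

Step 2 — sample covariance matrix, S[i,j] = (1/(n-1)) · Σ_k (x_{k,i} - mean_i) · (x_{k,j} - mean_j), divisor n-1 = 3:
  S[X_1,X_1] = ((0.5)·(0.5) + (-3.5)·(-3.5) + (1.5)·(1.5) + (1.5)·(1.5)) / 3 = 17/3 = 5.6667
  S[X_1,X_2] = ((0.5)·(-0.5) + (-3.5)·(-1.5) + (1.5)·(2.5) + (1.5)·(-0.5)) / 3 = 8/3 = 2.6667
  S[X_2,X_2] = ((-0.5)·(-0.5) + (-1.5)·(-1.5) + (2.5)·(2.5) + (-0.5)·(-0.5)) / 3 = 9/3 = 3
  S = [[5.6667, 2.6667],
 [2.6667, 3]].

Step 3 — invert S. det(S) = 5.6667·3 - (2.6667)² = 9.8889.
  S^{-1} = (1/det) · [[d, -b], [-b, a]] = [[0.3034, -0.2697],
 [-0.2697, 0.573]].

Step 4 — quadratic form (x̄ - mu_0)^T · S^{-1} · (x̄ - mu_0):
  S^{-1} · (x̄ - mu_0) = (0.8258, -1.5674),
  (x̄ - mu_0)^T · [...] = (0.5)·(0.8258) + (-2.5)·(-1.5674) = 4.3315.

Step 5 — scale by n: T² = 4 · 4.3315 = 17.3258.

T² ≈ 17.3258


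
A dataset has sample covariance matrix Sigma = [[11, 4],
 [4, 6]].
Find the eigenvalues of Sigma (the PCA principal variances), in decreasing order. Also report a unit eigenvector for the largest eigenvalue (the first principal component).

Step 1 — characteristic polynomial of 2×2 Sigma:
  det(Sigma - λI) = λ² - trace · λ + det = 0.
  trace = 11 + 6 = 17, det = 11·6 - (4)² = 50.
Step 2 — discriminant:
  Δ = trace² - 4·det = 289 - 200 = 89.
Step 3 — eigenvalues:
  λ = (trace ± √Δ)/2 = (17 ± 9.434)/2,
  λ_1 = 13.217,  λ_2 = 3.783.

Step 4 — unit eigenvector for λ_1: solve (Sigma - λ_1 I)v = 0. First row:
  (11 - 13.217)·v_x + (4)·v_y = 0, i.e. (-2.217)·v_x + (4)·v_y = 0,
  so v ∝ (b, λ_1 - a) = (4, 2.217) = u.
  ||u|| = √((4)² + (2.217)²) = √(20.915) ≈ 4.5733,
  v_1 = u/||u|| ≈ (0.8746, 0.4848) (||v_1|| = 1).

λ_1 = 13.217,  λ_2 = 3.783;  v_1 ≈ (0.8746, 0.4848)


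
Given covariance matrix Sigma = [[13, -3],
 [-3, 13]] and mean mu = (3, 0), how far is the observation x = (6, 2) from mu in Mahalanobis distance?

Step 1 — centre the observation: (x - mu) = (3, 2).

Step 2 — invert Sigma. det(Sigma) = 13·13 - (-3)² = 160.
  Sigma^{-1} = (1/det) · [[d, -b], [-b, a]] = [[0.0812, 0.0188],
 [0.0188, 0.0812]].

Step 3 — form the quadratic (x - mu)^T · Sigma^{-1} · (x - mu):
  Sigma^{-1} · (x - mu) = (0.2812, 0.2187).
  (x - mu)^T · [Sigma^{-1} · (x - mu)] = (3)·(0.2812) + (2)·(0.2187) = 1.2812.

Step 4 — take square root: d = √(1.2812) ≈ 1.1319.

d(x, mu) = √(1.2812) ≈ 1.1319


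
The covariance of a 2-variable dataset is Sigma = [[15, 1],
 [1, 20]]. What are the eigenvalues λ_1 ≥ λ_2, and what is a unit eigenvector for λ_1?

Step 1 — characteristic polynomial of 2×2 Sigma:
  det(Sigma - λI) = λ² - trace · λ + det = 0.
  trace = 15 + 20 = 35, det = 15·20 - (1)² = 299.
Step 2 — discriminant:
  Δ = trace² - 4·det = 1225 - 1196 = 29.
Step 3 — eigenvalues:
  λ = (trace ± √Δ)/2 = (35 ± 5.3852)/2,
  λ_1 = 20.1926,  λ_2 = 14.8074.

Step 4 — unit eigenvector for λ_1: solve (Sigma - λ_1 I)v = 0. First row:
  (15 - 20.1926)·v_x + (1)·v_y = 0, i.e. (-5.1926)·v_x + (1)·v_y = 0,
  so v ∝ (b, λ_1 - a) = (1, 5.1926) = u.
  ||u|| = √((1)² + (5.1926)²) = √(27.9629) ≈ 5.288,
  v_1 = u/||u|| ≈ (0.1891, 0.982) (||v_1|| = 1).

λ_1 = 20.1926,  λ_2 = 14.8074;  v_1 ≈ (0.1891, 0.982)


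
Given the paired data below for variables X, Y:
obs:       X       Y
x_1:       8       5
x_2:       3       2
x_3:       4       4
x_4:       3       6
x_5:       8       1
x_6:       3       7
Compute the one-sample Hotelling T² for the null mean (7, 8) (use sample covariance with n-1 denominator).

Step 1 — sample mean vector:
  mean(X) = (8 + 3 + 4 + 3 + 8 + 3) / 6 = 29/6 = 4.8333
  mean(Y) = (5 + 2 + 4 + 6 + 1 + 7) / 6 = 25/6 = 4.1667
  x̄ = (4.8333, 4.1667),  deviation x̄ - mu_0 = (4.8333, 4.1667) - (7, 8) = (-2.1667, -3.8333).

Step 2 — sample covariance matrix, S[i,j] = (1/(n-1)) · Σ_k (x_{k,i} - mean_i) · (x_{k,j} - mean_j), divisor n-1 = 5:
  S[X,X] = ((3.1667)·(3.1667) + (-1.8333)·(-1.8333) + (-0.8333)·(-0.8333) + (-1.8333)·(-1.8333) + (3.1667)·(3.1667) + (-1.8333)·(-1.8333)) / 5 = 30.8333/5 = 6.1667
  S[X,Y] = ((3.1667)·(0.8333) + (-1.8333)·(-2.1667) + (-0.8333)·(-0.1667) + (-1.8333)·(1.8333) + (3.1667)·(-3.1667) + (-1.8333)·(2.8333)) / 5 = -11.8333/5 = -2.3667
  S[Y,Y] = ((0.8333)·(0.8333) + (-2.1667)·(-2.1667) + (-0.1667)·(-0.1667) + (1.8333)·(1.8333) + (-3.1667)·(-3.1667) + (2.8333)·(2.8333)) / 5 = 26.8333/5 = 5.3667
  S = [[6.1667, -2.3667],
 [-2.3667, 5.3667]].

Step 3 — invert S. det(S) = 6.1667·5.3667 - (-2.3667)² = 27.4933.
  S^{-1} = (1/det) · [[d, -b], [-b, a]] = [[0.1952, 0.0861],
 [0.0861, 0.2243]].

Step 4 — quadratic form (x̄ - mu_0)^T · S^{-1} · (x̄ - mu_0):
  S^{-1} · (x̄ - mu_0) = (-0.7529, -1.0463),
  (x̄ - mu_0)^T · [...] = (-2.1667)·(-0.7529) + (-3.8333)·(-1.0463) = 5.6422.

Step 5 — scale by n: T² = 6 · 5.6422 = 33.8531.

T² ≈ 33.8531


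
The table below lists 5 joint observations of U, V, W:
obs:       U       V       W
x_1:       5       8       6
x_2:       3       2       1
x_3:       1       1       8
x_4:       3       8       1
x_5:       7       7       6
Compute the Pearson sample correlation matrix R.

Step 1 — column means:
  mean(U) = (5 + 3 + 1 + 3 + 7) / 5 = 19/5 = 3.8
  mean(V) = (8 + 2 + 1 + 8 + 7) / 5 = 26/5 = 5.2
  mean(W) = (6 + 1 + 8 + 1 + 6) / 5 = 22/5 = 4.4

Step 2 — sample variances and covariances s[i,j] = (1/(n-1)) · Σ_k (x_{k,i} - mean_i) · (x_{k,j} - mean_j), with n-1 = 4:
  s[U,U] = ((1.2)·(1.2) + (-0.8)·(-0.8) + (-2.8)·(-2.8) + (-0.8)·(-0.8) + (3.2)·(3.2)) / 4 = 20.8/4 = 5.2
  s[U,V] = ((1.2)·(2.8) + (-0.8)·(-3.2) + (-2.8)·(-4.2) + (-0.8)·(2.8) + (3.2)·(1.8)) / 4 = 21.2/4 = 5.3
  s[U,W] = ((1.2)·(1.6) + (-0.8)·(-3.4) + (-2.8)·(3.6) + (-0.8)·(-3.4) + (3.2)·(1.6)) / 4 = 2.4/4 = 0.6
  s[V,V] = ((2.8)·(2.8) + (-3.2)·(-3.2) + (-4.2)·(-4.2) + (2.8)·(2.8) + (1.8)·(1.8)) / 4 = 46.8/4 = 11.7
  s[V,W] = ((2.8)·(1.6) + (-3.2)·(-3.4) + (-4.2)·(3.6) + (2.8)·(-3.4) + (1.8)·(1.6)) / 4 = -6.4/4 = -1.6
  s[W,W] = ((1.6)·(1.6) + (-3.4)·(-3.4) + (3.6)·(3.6) + (-3.4)·(-3.4) + (1.6)·(1.6)) / 4 = 41.2/4 = 10.3
  Sample standard deviations s_i = √(s[i,i]):
  s(U) = √(5.2) = 2.2804
  s(V) = √(11.7) = 3.4205
  s(W) = √(10.3) = 3.2094

Step 3 — r_{ij} = s_{ij} / (s_i · s_j):
  r[U,U] = 1 (diagonal).
  r[U,V] = 5.3 / (2.2804 · 3.4205) = 5.3 / 7.8 = 0.6795
  r[U,W] = 0.6 / (2.2804 · 3.2094) = 0.6 / 7.3185 = 0.082
  r[V,V] = 1 (diagonal).
  r[V,W] = -1.6 / (3.4205 · 3.2094) = -1.6 / 10.9777 = -0.1457
  r[W,W] = 1 (diagonal).

R is symmetric with unit diagonal. Assembling:

R = [[1, 0.6795, 0.082],
 [0.6795, 1, -0.1457],
 [0.082, -0.1457, 1]]


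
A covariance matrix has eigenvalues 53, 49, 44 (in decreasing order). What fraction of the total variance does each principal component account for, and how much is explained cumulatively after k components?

Step 1 — total variance = trace(Sigma) = Σ λ_i = 53 + 49 + 44 = 146.

Step 2 — fraction explained by component i = λ_i / Σ λ:
  PC1: 53/146 = 0.363
  PC2: 49/146 = 0.3356
  PC3: 44/146 = 0.3014

Step 3 — cumulative fraction after k components = (λ_1 + ... + λ_k) / Σ λ:
  k = 1: 53/146 = 0.363
  k = 2: (53 + 49)/146 = 102/146 = 0.6986
  k = 3: (53 + 49 + 44)/146 = 146/146 = 1

Summary (fraction, with percent):

explained: PC1 0.363 (36.3%), PC2 0.3356 (33.56%), PC3 0.3014 (30.14%);  cumulative: 0.363, 0.6986, 1


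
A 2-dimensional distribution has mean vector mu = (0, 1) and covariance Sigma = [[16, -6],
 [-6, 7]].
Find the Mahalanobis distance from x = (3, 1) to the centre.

Step 1 — centre the observation: (x - mu) = (3, 0).

Step 2 — invert Sigma. det(Sigma) = 16·7 - (-6)² = 76.
  Sigma^{-1} = (1/det) · [[d, -b], [-b, a]] = [[0.0921, 0.0789],
 [0.0789, 0.2105]].

Step 3 — form the quadratic (x - mu)^T · Sigma^{-1} · (x - mu):
  Sigma^{-1} · (x - mu) = (0.2763, 0.2368).
  (x - mu)^T · [Sigma^{-1} · (x - mu)] = (3)·(0.2763) + (0)·(0.2368) = 0.8289.

Step 4 — take square root: d = √(0.8289) ≈ 0.9105.

d(x, mu) = √(0.8289) ≈ 0.9105


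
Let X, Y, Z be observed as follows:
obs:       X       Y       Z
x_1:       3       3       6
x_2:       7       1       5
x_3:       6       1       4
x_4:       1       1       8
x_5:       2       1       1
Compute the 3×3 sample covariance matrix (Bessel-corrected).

Step 1 — column means:
  mean(X) = (3 + 7 + 6 + 1 + 2) / 5 = 19/5 = 3.8
  mean(Y) = (3 + 1 + 1 + 1 + 1) / 5 = 7/5 = 1.4
  mean(Z) = (6 + 5 + 4 + 8 + 1) / 5 = 24/5 = 4.8

Step 2 — sample covariance S[i,j] = (1/(n-1)) · Σ_k (x_{k,i} - mean_i) · (x_{k,j} - mean_j), with n-1 = 4.
  S[X,X] = ((-0.8)·(-0.8) + (3.2)·(3.2) + (2.2)·(2.2) + (-2.8)·(-2.8) + (-1.8)·(-1.8)) / 4 = 26.8/4 = 6.7
  S[X,Y] = ((-0.8)·(1.6) + (3.2)·(-0.4) + (2.2)·(-0.4) + (-2.8)·(-0.4) + (-1.8)·(-0.4)) / 4 = -1.6/4 = -0.4
  S[X,Z] = ((-0.8)·(1.2) + (3.2)·(0.2) + (2.2)·(-0.8) + (-2.8)·(3.2) + (-1.8)·(-3.8)) / 4 = -4.2/4 = -1.05
  S[Y,Y] = ((1.6)·(1.6) + (-0.4)·(-0.4) + (-0.4)·(-0.4) + (-0.4)·(-0.4) + (-0.4)·(-0.4)) / 4 = 3.2/4 = 0.8
  S[Y,Z] = ((1.6)·(1.2) + (-0.4)·(0.2) + (-0.4)·(-0.8) + (-0.4)·(3.2) + (-0.4)·(-3.8)) / 4 = 2.4/4 = 0.6
  S[Z,Z] = ((1.2)·(1.2) + (0.2)·(0.2) + (-0.8)·(-0.8) + (3.2)·(3.2) + (-3.8)·(-3.8)) / 4 = 26.8/4 = 6.7

S is symmetric (S[j,i] = S[i,j]). Assembling:

S = [[6.7, -0.4, -1.05],
 [-0.4, 0.8, 0.6],
 [-1.05, 0.6, 6.7]]


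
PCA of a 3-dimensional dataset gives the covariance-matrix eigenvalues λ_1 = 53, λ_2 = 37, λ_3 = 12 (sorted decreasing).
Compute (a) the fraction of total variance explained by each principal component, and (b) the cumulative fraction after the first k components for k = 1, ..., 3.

Step 1 — total variance = trace(Sigma) = Σ λ_i = 53 + 37 + 12 = 102.

Step 2 — fraction explained by component i = λ_i / Σ λ:
  PC1: 53/102 = 0.5196
  PC2: 37/102 = 0.3627
  PC3: 12/102 = 0.1176

Step 3 — cumulative fraction after k components = (λ_1 + ... + λ_k) / Σ λ:
  k = 1: 53/102 = 0.5196
  k = 2: (53 + 37)/102 = 90/102 = 0.8824
  k = 3: (53 + 37 + 12)/102 = 102/102 = 1

Summary (fraction, with percent):

explained: PC1 0.5196 (51.96%), PC2 0.3627 (36.27%), PC3 0.1176 (11.76%);  cumulative: 0.5196, 0.8824, 1


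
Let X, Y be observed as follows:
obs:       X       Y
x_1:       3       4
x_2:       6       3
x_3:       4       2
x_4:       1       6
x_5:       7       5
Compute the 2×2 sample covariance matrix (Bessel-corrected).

Step 1 — column means:
  mean(X) = (3 + 6 + 4 + 1 + 7) / 5 = 21/5 = 4.2
  mean(Y) = (4 + 3 + 2 + 6 + 5) / 5 = 20/5 = 4

Step 2 — sample covariance S[i,j] = (1/(n-1)) · Σ_k (x_{k,i} - mean_i) · (x_{k,j} - mean_j), with n-1 = 4.
  S[X,X] = ((-1.2)·(-1.2) + (1.8)·(1.8) + (-0.2)·(-0.2) + (-3.2)·(-3.2) + (2.8)·(2.8)) / 4 = 22.8/4 = 5.7
  S[X,Y] = ((-1.2)·(0) + (1.8)·(-1) + (-0.2)·(-2) + (-3.2)·(2) + (2.8)·(1)) / 4 = -5/4 = -1.25
  S[Y,Y] = ((0)·(0) + (-1)·(-1) + (-2)·(-2) + (2)·(2) + (1)·(1)) / 4 = 10/4 = 2.5

S is symmetric (S[j,i] = S[i,j]). Assembling:

S = [[5.7, -1.25],
 [-1.25, 2.5]]


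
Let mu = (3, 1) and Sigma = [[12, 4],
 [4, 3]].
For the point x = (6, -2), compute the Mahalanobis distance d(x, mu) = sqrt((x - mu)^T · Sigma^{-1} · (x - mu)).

Step 1 — centre the observation: (x - mu) = (3, -3).

Step 2 — invert Sigma. det(Sigma) = 12·3 - (4)² = 20.
  Sigma^{-1} = (1/det) · [[d, -b], [-b, a]] = [[0.15, -0.2],
 [-0.2, 0.6]].

Step 3 — form the quadratic (x - mu)^T · Sigma^{-1} · (x - mu):
  Sigma^{-1} · (x - mu) = (1.05, -2.4).
  (x - mu)^T · [Sigma^{-1} · (x - mu)] = (3)·(1.05) + (-3)·(-2.4) = 10.35.

Step 4 — take square root: d = √(10.35) ≈ 3.2171.

d(x, mu) = √(10.35) ≈ 3.2171


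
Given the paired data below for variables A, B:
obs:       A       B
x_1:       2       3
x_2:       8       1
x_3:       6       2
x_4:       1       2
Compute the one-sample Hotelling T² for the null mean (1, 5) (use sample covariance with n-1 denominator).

Step 1 — sample mean vector:
  mean(A) = (2 + 8 + 6 + 1) / 4 = 17/4 = 4.25
  mean(B) = (3 + 1 + 2 + 2) / 4 = 8/4 = 2
  x̄ = (4.25, 2),  deviation x̄ - mu_0 = (4.25, 2) - (1, 5) = (3.25, -3).

Step 2 — sample covariance matrix, S[i,j] = (1/(n-1)) · Σ_k (x_{k,i} - mean_i) · (x_{k,j} - mean_j), divisor n-1 = 3:
  S[A,A] = ((-2.25)·(-2.25) + (3.75)·(3.75) + (1.75)·(1.75) + (-3.25)·(-3.25)) / 3 = 32.75/3 = 10.9167
  S[A,B] = ((-2.25)·(1) + (3.75)·(-1) + (1.75)·(0) + (-3.25)·(0)) / 3 = -6/3 = -2
  S[B,B] = ((1)·(1) + (-1)·(-1) + (0)·(0) + (0)·(0)) / 3 = 2/3 = 0.6667
  S = [[10.9167, -2],
 [-2, 0.6667]].

Step 3 — invert S. det(S) = 10.9167·0.6667 - (-2)² = 3.2778.
  S^{-1} = (1/det) · [[d, -b], [-b, a]] = [[0.2034, 0.6102],
 [0.6102, 3.3305]].

Step 4 — quadratic form (x̄ - mu_0)^T · S^{-1} · (x̄ - mu_0):
  S^{-1} · (x̄ - mu_0) = (-1.1695, -8.0085),
  (x̄ - mu_0)^T · [...] = (3.25)·(-1.1695) + (-3)·(-8.0085) = 20.2246.

Step 5 — scale by n: T² = 4 · 20.2246 = 80.8983.

T² ≈ 80.8983


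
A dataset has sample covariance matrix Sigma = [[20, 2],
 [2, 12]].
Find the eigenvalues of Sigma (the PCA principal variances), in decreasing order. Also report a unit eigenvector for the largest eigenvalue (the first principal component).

Step 1 — characteristic polynomial of 2×2 Sigma:
  det(Sigma - λI) = λ² - trace · λ + det = 0.
  trace = 20 + 12 = 32, det = 20·12 - (2)² = 236.
Step 2 — discriminant:
  Δ = trace² - 4·det = 1024 - 944 = 80.
Step 3 — eigenvalues:
  λ = (trace ± √Δ)/2 = (32 ± 8.9443)/2,
  λ_1 = 20.4721,  λ_2 = 11.5279.

Step 4 — unit eigenvector for λ_1: solve (Sigma - λ_1 I)v = 0. First row:
  (20 - 20.4721)·v_x + (2)·v_y = 0, i.e. (-0.4721)·v_x + (2)·v_y = 0,
  so v ∝ (b, λ_1 - a) = (2, 0.4721) = u.
  ||u|| = √((2)² + (0.4721)²) = √(4.2229) ≈ 2.055,
  v_1 = u/||u|| ≈ (0.9732, 0.2298) (||v_1|| = 1).

λ_1 = 20.4721,  λ_2 = 11.5279;  v_1 ≈ (0.9732, 0.2298)


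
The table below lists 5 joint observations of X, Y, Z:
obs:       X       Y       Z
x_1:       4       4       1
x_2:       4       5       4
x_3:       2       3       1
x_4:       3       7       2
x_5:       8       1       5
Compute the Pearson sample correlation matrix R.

Step 1 — column means:
  mean(X) = (4 + 4 + 2 + 3 + 8) / 5 = 21/5 = 4.2
  mean(Y) = (4 + 5 + 3 + 7 + 1) / 5 = 20/5 = 4
  mean(Z) = (1 + 4 + 1 + 2 + 5) / 5 = 13/5 = 2.6

Step 2 — sample variances and covariances s[i,j] = (1/(n-1)) · Σ_k (x_{k,i} - mean_i) · (x_{k,j} - mean_j), with n-1 = 4:
  s[X,X] = ((-0.2)·(-0.2) + (-0.2)·(-0.2) + (-2.2)·(-2.2) + (-1.2)·(-1.2) + (3.8)·(3.8)) / 4 = 20.8/4 = 5.2
  s[X,Y] = ((-0.2)·(0) + (-0.2)·(1) + (-2.2)·(-1) + (-1.2)·(3) + (3.8)·(-3)) / 4 = -13/4 = -3.25
  s[X,Z] = ((-0.2)·(-1.6) + (-0.2)·(1.4) + (-2.2)·(-1.6) + (-1.2)·(-0.6) + (3.8)·(2.4)) / 4 = 13.4/4 = 3.35
  s[Y,Y] = ((0)·(0) + (1)·(1) + (-1)·(-1) + (3)·(3) + (-3)·(-3)) / 4 = 20/4 = 5
  s[Y,Z] = ((0)·(-1.6) + (1)·(1.4) + (-1)·(-1.6) + (3)·(-0.6) + (-3)·(2.4)) / 4 = -6/4 = -1.5
  s[Z,Z] = ((-1.6)·(-1.6) + (1.4)·(1.4) + (-1.6)·(-1.6) + (-0.6)·(-0.6) + (2.4)·(2.4)) / 4 = 13.2/4 = 3.3
  Sample standard deviations s_i = √(s[i,i]):
  s(X) = √(5.2) = 2.2804
  s(Y) = √(5) = 2.2361
  s(Z) = √(3.3) = 1.8166

Step 3 — r_{ij} = s_{ij} / (s_i · s_j):
  r[X,X] = 1 (diagonal).
  r[X,Y] = -3.25 / (2.2804 · 2.2361) = -3.25 / 5.099 = -0.6374
  r[X,Z] = 3.35 / (2.2804 · 1.8166) = 3.35 / 4.1425 = 0.8087
  r[Y,Y] = 1 (diagonal).
  r[Y,Z] = -1.5 / (2.2361 · 1.8166) = -1.5 / 4.062 = -0.3693
  r[Z,Z] = 1 (diagonal).

R is symmetric with unit diagonal. Assembling:

R = [[1, -0.6374, 0.8087],
 [-0.6374, 1, -0.3693],
 [0.8087, -0.3693, 1]]


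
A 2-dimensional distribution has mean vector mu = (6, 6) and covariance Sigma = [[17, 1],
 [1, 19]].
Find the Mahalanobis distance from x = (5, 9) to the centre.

Step 1 — centre the observation: (x - mu) = (-1, 3).

Step 2 — invert Sigma. det(Sigma) = 17·19 - (1)² = 322.
  Sigma^{-1} = (1/det) · [[d, -b], [-b, a]] = [[0.059, -0.0031],
 [-0.0031, 0.0528]].

Step 3 — form the quadratic (x - mu)^T · Sigma^{-1} · (x - mu):
  Sigma^{-1} · (x - mu) = (-0.0683, 0.1615).
  (x - mu)^T · [Sigma^{-1} · (x - mu)] = (-1)·(-0.0683) + (3)·(0.1615) = 0.5528.

Step 4 — take square root: d = √(0.5528) ≈ 0.7435.

d(x, mu) = √(0.5528) ≈ 0.7435


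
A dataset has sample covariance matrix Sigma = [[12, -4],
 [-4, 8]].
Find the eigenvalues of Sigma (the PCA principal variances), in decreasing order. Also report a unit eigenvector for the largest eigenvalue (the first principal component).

Step 1 — characteristic polynomial of 2×2 Sigma:
  det(Sigma - λI) = λ² - trace · λ + det = 0.
  trace = 12 + 8 = 20, det = 12·8 - (-4)² = 80.
Step 2 — discriminant:
  Δ = trace² - 4·det = 400 - 320 = 80.
Step 3 — eigenvalues:
  λ = (trace ± √Δ)/2 = (20 ± 8.9443)/2,
  λ_1 = 14.4721,  λ_2 = 5.5279.

Step 4 — unit eigenvector for λ_1: solve (Sigma - λ_1 I)v = 0. First row:
  (12 - 14.4721)·v_x + (-4)·v_y = 0, i.e. (-2.4721)·v_x + (-4)·v_y = 0,
  so v ∝ (b, λ_1 - a) = (-4, 2.4721); multiply by -1 so the first entry is positive: u = (4, -2.4721).
  ||u|| = √((4)² + (-2.4721)²) = √(22.1115) ≈ 4.7023,
  v_1 = u/||u|| ≈ (0.8507, -0.5257) (||v_1|| = 1).

λ_1 = 14.4721,  λ_2 = 5.5279;  v_1 ≈ (0.8507, -0.5257)


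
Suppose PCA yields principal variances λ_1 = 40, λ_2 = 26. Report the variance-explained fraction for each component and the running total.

Step 1 — total variance = trace(Sigma) = Σ λ_i = 40 + 26 = 66.

Step 2 — fraction explained by component i = λ_i / Σ λ:
  PC1: 40/66 = 0.6061
  PC2: 26/66 = 0.3939

Step 3 — cumulative fraction after k components = (λ_1 + ... + λ_k) / Σ λ:
  k = 1: 40/66 = 0.6061
  k = 2: (40 + 26)/66 = 66/66 = 1

Summary (fraction, with percent):

explained: PC1 0.6061 (60.61%), PC2 0.3939 (39.39%);  cumulative: 0.6061, 1


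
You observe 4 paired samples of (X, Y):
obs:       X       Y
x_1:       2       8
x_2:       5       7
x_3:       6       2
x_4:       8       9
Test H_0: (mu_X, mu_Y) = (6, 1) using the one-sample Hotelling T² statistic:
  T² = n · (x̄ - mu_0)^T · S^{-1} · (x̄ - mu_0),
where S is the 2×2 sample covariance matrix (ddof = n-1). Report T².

Step 1 — sample mean vector:
  mean(X) = (2 + 5 + 6 + 8) / 4 = 21/4 = 5.25
  mean(Y) = (8 + 7 + 2 + 9) / 4 = 26/4 = 6.5
  x̄ = (5.25, 6.5),  deviation x̄ - mu_0 = (5.25, 6.5) - (6, 1) = (-0.75, 5.5).

Step 2 — sample covariance matrix, S[i,j] = (1/(n-1)) · Σ_k (x_{k,i} - mean_i) · (x_{k,j} - mean_j), divisor n-1 = 3:
  S[X,X] = ((-3.25)·(-3.25) + (-0.25)·(-0.25) + (0.75)·(0.75) + (2.75)·(2.75)) / 3 = 18.75/3 = 6.25
  S[X,Y] = ((-3.25)·(1.5) + (-0.25)·(0.5) + (0.75)·(-4.5) + (2.75)·(2.5)) / 3 = -1.5/3 = -0.5
  S[Y,Y] = ((1.5)·(1.5) + (0.5)·(0.5) + (-4.5)·(-4.5) + (2.5)·(2.5)) / 3 = 29/3 = 9.6667
  S = [[6.25, -0.5],
 [-0.5, 9.6667]].

Step 3 — invert S. det(S) = 6.25·9.6667 - (-0.5)² = 60.1667.
  S^{-1} = (1/det) · [[d, -b], [-b, a]] = [[0.1607, 0.0083],
 [0.0083, 0.1039]].

Step 4 — quadratic form (x̄ - mu_0)^T · S^{-1} · (x̄ - mu_0):
  S^{-1} · (x̄ - mu_0) = (-0.0748, 0.5651),
  (x̄ - mu_0)^T · [...] = (-0.75)·(-0.0748) + (5.5)·(0.5651) = 3.1641.

Step 5 — scale by n: T² = 4 · 3.1641 = 12.6565.

T² ≈ 12.6565


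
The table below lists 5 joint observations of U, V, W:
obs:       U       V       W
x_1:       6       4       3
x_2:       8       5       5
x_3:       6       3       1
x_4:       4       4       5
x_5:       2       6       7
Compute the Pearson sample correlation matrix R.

Step 1 — column means:
  mean(U) = (6 + 8 + 6 + 4 + 2) / 5 = 26/5 = 5.2
  mean(V) = (4 + 5 + 3 + 4 + 6) / 5 = 22/5 = 4.4
  mean(W) = (3 + 5 + 1 + 5 + 7) / 5 = 21/5 = 4.2

Step 2 — sample variances and covariances s[i,j] = (1/(n-1)) · Σ_k (x_{k,i} - mean_i) · (x_{k,j} - mean_j), with n-1 = 4:
  s[U,U] = ((0.8)·(0.8) + (2.8)·(2.8) + (0.8)·(0.8) + (-1.2)·(-1.2) + (-3.2)·(-3.2)) / 4 = 20.8/4 = 5.2
  s[U,V] = ((0.8)·(-0.4) + (2.8)·(0.6) + (0.8)·(-1.4) + (-1.2)·(-0.4) + (-3.2)·(1.6)) / 4 = -4.4/4 = -1.1
  s[U,W] = ((0.8)·(-1.2) + (2.8)·(0.8) + (0.8)·(-3.2) + (-1.2)·(0.8) + (-3.2)·(2.8)) / 4 = -11.2/4 = -2.8
  s[V,V] = ((-0.4)·(-0.4) + (0.6)·(0.6) + (-1.4)·(-1.4) + (-0.4)·(-0.4) + (1.6)·(1.6)) / 4 = 5.2/4 = 1.3
  s[V,W] = ((-0.4)·(-1.2) + (0.6)·(0.8) + (-1.4)·(-3.2) + (-0.4)·(0.8) + (1.6)·(2.8)) / 4 = 9.6/4 = 2.4
  s[W,W] = ((-1.2)·(-1.2) + (0.8)·(0.8) + (-3.2)·(-3.2) + (0.8)·(0.8) + (2.8)·(2.8)) / 4 = 20.8/4 = 5.2
  Sample standard deviations s_i = √(s[i,i]):
  s(U) = √(5.2) = 2.2804
  s(V) = √(1.3) = 1.1402
  s(W) = √(5.2) = 2.2804

Step 3 — r_{ij} = s_{ij} / (s_i · s_j):
  r[U,U] = 1 (diagonal).
  r[U,V] = -1.1 / (2.2804 · 1.1402) = -1.1 / 2.6 = -0.4231
  r[U,W] = -2.8 / (2.2804 · 2.2804) = -2.8 / 5.2 = -0.5385
  r[V,V] = 1 (diagonal).
  r[V,W] = 2.4 / (1.1402 · 2.2804) = 2.4 / 2.6 = 0.9231
  r[W,W] = 1 (diagonal).

R is symmetric with unit diagonal. Assembling:

R = [[1, -0.4231, -0.5385],
 [-0.4231, 1, 0.9231],
 [-0.5385, 0.9231, 1]]


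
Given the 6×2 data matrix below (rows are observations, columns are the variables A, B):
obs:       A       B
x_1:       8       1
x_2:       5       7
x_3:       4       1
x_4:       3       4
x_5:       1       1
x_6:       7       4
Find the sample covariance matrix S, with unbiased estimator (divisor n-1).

Step 1 — column means:
  mean(A) = (8 + 5 + 4 + 3 + 1 + 7) / 6 = 28/6 = 4.6667
  mean(B) = (1 + 7 + 1 + 4 + 1 + 4) / 6 = 18/6 = 3

Step 2 — sample covariance S[i,j] = (1/(n-1)) · Σ_k (x_{k,i} - mean_i) · (x_{k,j} - mean_j), with n-1 = 5.
  S[A,A] = ((3.3333)·(3.3333) + (0.3333)·(0.3333) + (-0.6667)·(-0.6667) + (-1.6667)·(-1.6667) + (-3.6667)·(-3.6667) + (2.3333)·(2.3333)) / 5 = 33.3333/5 = 6.6667
  S[A,B] = ((3.3333)·(-2) + (0.3333)·(4) + (-0.6667)·(-2) + (-1.6667)·(1) + (-3.6667)·(-2) + (2.3333)·(1)) / 5 = 4/5 = 0.8
  S[B,B] = ((-2)·(-2) + (4)·(4) + (-2)·(-2) + (1)·(1) + (-2)·(-2) + (1)·(1)) / 5 = 30/5 = 6

S is symmetric (S[j,i] = S[i,j]). Assembling:

S = [[6.6667, 0.8],
 [0.8, 6]]


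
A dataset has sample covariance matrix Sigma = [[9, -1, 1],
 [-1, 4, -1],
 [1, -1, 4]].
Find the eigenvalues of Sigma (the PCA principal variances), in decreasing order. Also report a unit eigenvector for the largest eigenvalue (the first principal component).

Step 1 — characteristic polynomial p(λ) = det(λI - Sigma) = λ³ - tr·λ² + c_1·λ - det, where tr = trace, c_1 = sum of the principal 2×2 minors, det = det(Sigma):
  tr = 9 + 4 + 4 = 17,
  c_1 = (9·4 - (-1)²) + (9·4 - (1)²) + (4·4 - (-1)²) = 35 + 35 + 15 = 85,
  det = 9·(4·4 - (-1)²) - (-1)·((-1)·4 - (-1)·(1)) + (1)·((-1)·(-1) - 4·(1)) = 9·(15) - (-1)·(-3) + (1)·(-3) = 129.
  So p(λ) = λ³ - 17λ² + 85λ - 129.
Step 2 — look for an integer root (rational root theorem: any rational root is an integer divisor of 129). Testing λ = 3:
  p(3) = 27 - 153 + 255 - 129 = 0  ✓
  Dividing out (λ - 3): p(λ) = (λ - 3)(λ² - 14λ + 43).
Step 3 — remaining eigenvalues from the quadratic λ² - 14λ + 43 = 0:
  Δ = 14² - 4·43 = 196 - 172 = 24,  λ = (14 ± √24)/2 = (14 ± 4.899)/2 ≈ 9.4495 or 4.5505.
  Sorted: λ_1 = 9.4495,  λ_2 = 4.5505,  λ_3 = 3  (check: sum = 17 = tr ✓).

Step 4 — unit eigenvector for λ_1 ≈ 9.4495: v spans the null space of (Sigma - λ_1 I), whose rows are
  r_1 = (-0.4495, -1, 1),  r_2 = (-1, -5.4495, -1),  r_3 = (1, -1, -5.4495).
  v is orthogonal to every row, so take v ∝ r_1 × r_2 = ((-1)·(-1) - (1)·(-5.4495), (1)·(-1) - (-0.4495)·(-1), (-0.4495)·(-5.4495) - (-1)·(-1)) ≈ (6.4495, -1.4495, 1.4495).
  Let u = (6.4495, -1.4495, 1.4495).
  ||u|| = √((6.4495)² + (-1.4495)² + (1.4495)²) = √(45.798) ≈ 6.7674,  v_1 = u/||u|| ≈ (0.953, -0.2142, 0.2142) (||v_1|| = 1).

λ_1 = 9.4495,  λ_2 = 4.5505,  λ_3 = 3;  v_1 ≈ (0.953, -0.2142, 0.2142)


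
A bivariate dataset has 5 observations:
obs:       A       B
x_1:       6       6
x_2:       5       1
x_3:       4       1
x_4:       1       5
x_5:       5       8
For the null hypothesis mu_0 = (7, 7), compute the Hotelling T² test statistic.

Step 1 — sample mean vector:
  mean(A) = (6 + 5 + 4 + 1 + 5) / 5 = 21/5 = 4.2
  mean(B) = (6 + 1 + 1 + 5 + 8) / 5 = 21/5 = 4.2
  x̄ = (4.2, 4.2),  deviation x̄ - mu_0 = (4.2, 4.2) - (7, 7) = (-2.8, -2.8).

Step 2 — sample covariance matrix, S[i,j] = (1/(n-1)) · Σ_k (x_{k,i} - mean_i) · (x_{k,j} - mean_j), divisor n-1 = 4:
  S[A,A] = ((1.8)·(1.8) + (0.8)·(0.8) + (-0.2)·(-0.2) + (-3.2)·(-3.2) + (0.8)·(0.8)) / 4 = 14.8/4 = 3.7
  S[A,B] = ((1.8)·(1.8) + (0.8)·(-3.2) + (-0.2)·(-3.2) + (-3.2)·(0.8) + (0.8)·(3.8)) / 4 = 1.8/4 = 0.45
  S[B,B] = ((1.8)·(1.8) + (-3.2)·(-3.2) + (-3.2)·(-3.2) + (0.8)·(0.8) + (3.8)·(3.8)) / 4 = 38.8/4 = 9.7
  S = [[3.7, 0.45],
 [0.45, 9.7]].

Step 3 — invert S. det(S) = 3.7·9.7 - (0.45)² = 35.6875.
  S^{-1} = (1/det) · [[d, -b], [-b, a]] = [[0.2718, -0.0126],
 [-0.0126, 0.1037]].

Step 4 — quadratic form (x̄ - mu_0)^T · S^{-1} · (x̄ - mu_0):
  S^{-1} · (x̄ - mu_0) = (-0.7257, -0.255),
  (x̄ - mu_0)^T · [...] = (-2.8)·(-0.7257) + (-2.8)·(-0.255) = 2.7461.

Step 5 — scale by n: T² = 5 · 2.7461 = 13.7303.

T² ≈ 13.7303


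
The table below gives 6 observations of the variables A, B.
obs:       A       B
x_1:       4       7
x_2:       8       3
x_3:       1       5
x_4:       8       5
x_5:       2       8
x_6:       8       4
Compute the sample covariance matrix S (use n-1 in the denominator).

Step 1 — column means:
  mean(A) = (4 + 8 + 1 + 8 + 2 + 8) / 6 = 31/6 = 5.1667
  mean(B) = (7 + 3 + 5 + 5 + 8 + 4) / 6 = 32/6 = 5.3333

Step 2 — sample covariance S[i,j] = (1/(n-1)) · Σ_k (x_{k,i} - mean_i) · (x_{k,j} - mean_j), with n-1 = 5.
  S[A,A] = ((-1.1667)·(-1.1667) + (2.8333)·(2.8333) + (-4.1667)·(-4.1667) + (2.8333)·(2.8333) + (-3.1667)·(-3.1667) + (2.8333)·(2.8333)) / 5 = 52.8333/5 = 10.5667
  S[A,B] = ((-1.1667)·(1.6667) + (2.8333)·(-2.3333) + (-4.1667)·(-0.3333) + (2.8333)·(-0.3333) + (-3.1667)·(2.6667) + (2.8333)·(-1.3333)) / 5 = -20.3333/5 = -4.0667
  S[B,B] = ((1.6667)·(1.6667) + (-2.3333)·(-2.3333) + (-0.3333)·(-0.3333) + (-0.3333)·(-0.3333) + (2.6667)·(2.6667) + (-1.3333)·(-1.3333)) / 5 = 17.3333/5 = 3.4667

S is symmetric (S[j,i] = S[i,j]). Assembling:

S = [[10.5667, -4.0667],
 [-4.0667, 3.4667]]
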